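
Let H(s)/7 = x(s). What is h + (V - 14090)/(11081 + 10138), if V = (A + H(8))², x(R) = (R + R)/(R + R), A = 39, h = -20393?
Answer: -432731041/21219 ≈ -20394.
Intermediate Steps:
x(R) = 1 (x(R) = (2*R)/((2*R)) = (2*R)*(1/(2*R)) = 1)
H(s) = 7 (H(s) = 7*1 = 7)
V = 2116 (V = (39 + 7)² = 46² = 2116)
h + (V - 14090)/(11081 + 10138) = -20393 + (2116 - 14090)/(11081 + 10138) = -20393 - 11974/21219 = -432731041/21219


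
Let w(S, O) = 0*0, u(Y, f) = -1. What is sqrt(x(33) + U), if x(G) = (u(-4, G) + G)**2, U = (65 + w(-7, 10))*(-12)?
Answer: 2*sqrt(61) ≈ 15.620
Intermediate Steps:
w(S, O) = 0
U = -780 (U = (65 + 0)*(-12) = 65*(-12) = -780)
x(G) = (-1 + G)**2
sqrt(x(33) + U) = sqrt((-1 + 33)**2 - 780) = sqrt(32**2 - 780) = sqrt(1024 - 780) = sqrt(244) = 2*sqrt(61)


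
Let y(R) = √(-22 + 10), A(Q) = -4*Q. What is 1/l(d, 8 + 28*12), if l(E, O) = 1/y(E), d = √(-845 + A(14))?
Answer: 2*I*√3 ≈ 3.4641*I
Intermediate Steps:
d = I*√901 (d = √(-845 - 4*14) = √(-845 - 56) = √(-901) = I*√901 ≈ 30.017*I)
y(R) = 2*I*√3 (y(R) = √(-12) = 2*I*√3)
l(E, O) = -I*√3/6 (l(E, O) = 1/(2*I*√3) = -I*√3/6)
1/l(d, 8 + 28*12) = 1/(-I*√3/6) = 2*I*√3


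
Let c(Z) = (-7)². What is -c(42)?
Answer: -49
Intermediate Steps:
c(Z) = 49
-c(42) = -1*49 = -49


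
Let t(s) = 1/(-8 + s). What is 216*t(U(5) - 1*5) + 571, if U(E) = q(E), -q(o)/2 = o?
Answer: 12917/23 ≈ 561.61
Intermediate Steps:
q(o) = -2*o
U(E) = -2*E
216*t(U(5) - 1*5) + 571 = 216/(-8 + (-2*5 - 1*5)) + 571 = 216/(-8 + (-10 - 5)) + 571 = 216/(-8 - 15) + 571 = 216/(-23) + 571 = 216*(-1/23) + 571 = -216/23 + 571 = 12917/23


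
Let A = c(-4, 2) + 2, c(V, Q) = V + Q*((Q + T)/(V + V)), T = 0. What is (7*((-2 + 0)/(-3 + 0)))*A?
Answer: -35/3 ≈ -11.667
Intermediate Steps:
c(V, Q) = V + Q²/(2*V) (c(V, Q) = V + Q*((Q + 0)/(V + V)) = V + Q*(Q/((2*V))) = V + Q*(Q*(1/(2*V))) = V + Q*(Q/(2*V)) = V + Q²/(2*V))
A = -5/2 (A = (-4 + (½)*2²/(-4)) + 2 = (-4 + (½)*4*(-¼)) + 2 = (-4 - ½) + 2 = -9/2 + 2 = -5/2 ≈ -2.5000)
(7*((-2 + 0)/(-3 + 0)))*A = (7*((-2 + 0)/(-3 + 0)))*(-5/2) = (7*(-2/(-3)))*(-5/2) = (7*(-2*(-⅓)))*(-5/2) = (7*(⅔))*(-5/2) = (14/3)*(-5/2) = -35/3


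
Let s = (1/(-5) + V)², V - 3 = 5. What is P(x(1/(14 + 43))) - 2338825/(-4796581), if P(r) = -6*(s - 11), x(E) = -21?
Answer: -35800768931/119914525 ≈ -298.55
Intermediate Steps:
V = 8 (V = 3 + 5 = 8)
s = 1521/25 (s = (1/(-5) + 8)² = (-⅕ + 8)² = (39/5)² = 1521/25 ≈ 60.840)
P(r) = -7476/25 (P(r) = -6*(1521/25 - 11) = -6*1246/25 = -7476/25)
P(x(1/(14 + 43))) - 2338825/(-4796581) = -7476/25 - 2338825/(-4796581) = -7476/25 - 2338825*(-1/4796581) = -7476/25 + 2338825/4796581 = -35800768931/119914525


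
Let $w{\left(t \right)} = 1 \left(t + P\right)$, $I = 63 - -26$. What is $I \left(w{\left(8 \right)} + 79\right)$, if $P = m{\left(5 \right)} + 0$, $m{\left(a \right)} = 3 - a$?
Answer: $7565$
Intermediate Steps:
$I = 89$ ($I = 63 + 26 = 89$)
$P = -2$ ($P = \left(3 - 5\right) + 0 = -2 + 0 = -2$)
$w{\left(t \right)} = -2 + t$ ($w{\left(t \right)} = 1 \left(t - 2\right) = 1 \left(-2 + t\right) = -2 + t$)
$I \left(w{\left(8 \right)} + 79\right) = 89 \left(\left(-2 + 8\right) + 79\right) = 89 \left(6 + 79\right) = 89 \cdot 85 = 7565$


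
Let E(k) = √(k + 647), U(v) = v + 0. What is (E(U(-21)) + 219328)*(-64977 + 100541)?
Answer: 7800180992 + 35564*√626 ≈ 7.8011e+9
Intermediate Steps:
U(v) = v
E(k) = √(647 + k)
(E(U(-21)) + 219328)*(-64977 + 100541) = (√(647 - 21) + 219328)*(-64977 + 100541) = (√626 + 219328)*35564 = (219328 + √626)*35564 = 7800180992 + 35564*√626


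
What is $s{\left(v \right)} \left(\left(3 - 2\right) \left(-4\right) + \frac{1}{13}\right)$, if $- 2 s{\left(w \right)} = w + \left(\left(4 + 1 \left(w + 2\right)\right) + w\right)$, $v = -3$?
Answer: $- \frac{153}{26} \approx -5.8846$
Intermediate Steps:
$s{\left(w \right)} = -3 - \frac{3 w}{2}$ ($s{\left(w \right)} = - \frac{w + \left(\left(4 + 1 \left(w + 2\right)\right) + w\right)}{2} = - \frac{w + \left(\left(4 + 1 \left(2 + w\right)\right) + w\right)}{2} = - \frac{w + \left(\left(4 + \left(2 + w\right)\right) + w\right)}{2} = - \frac{w + \left(\left(6 + w\right) + w\right)}{2} = - \frac{w + \left(6 + 2 w\right)}{2} = - \frac{6 + 3 w}{2} = -3 - \frac{3 w}{2}$)
$s{\left(v \right)} \left(\left(3 - 2\right) \left(-4\right) + \frac{1}{13}\right) = \left(-3 - - \frac{9}{2}\right) \left(\left(3 - 2\right) \left(-4\right) + \frac{1}{13}\right) = \left(-3 + \frac{9}{2}\right) \left(1 \left(-4\right) + \frac{1}{13}\right) = \frac{3 \left(-4 + \frac{1}{13}\right)}{2} = \frac{3}{2} \left(- \frac{51}{13}\right) = - \frac{153}{26}$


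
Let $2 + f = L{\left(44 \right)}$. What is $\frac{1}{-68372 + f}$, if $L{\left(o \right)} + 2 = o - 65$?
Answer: $- \frac{1}{68397} \approx -1.4621 \cdot 10^{-5}$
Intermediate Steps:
$L{\left(o \right)} = -67 + o$ ($L{\left(o \right)} = -2 + \left(o - 65\right) = -2 + \left(-65 + o\right) = -67 + o$)
$f = -25$ ($f = -2 + \left(-67 + 44\right) = -2 - 23 = -25$)
$\frac{1}{-68372 + f} = \frac{1}{-68372 - 25} = \frac{1}{-68397} = - \frac{1}{68397}$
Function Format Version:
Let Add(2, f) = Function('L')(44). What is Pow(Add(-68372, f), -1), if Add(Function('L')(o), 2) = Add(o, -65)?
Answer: Rational(-1, 68397) ≈ -1.4621e-5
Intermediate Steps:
Function('L')(o) = Add(-67, o) (Function('L')(o) = Add(-2, Add(o, -65)) = Add(-2, Add(-65, o)) = Add(-67, o))
f = -25 (f = Add(-2, Add(-67, 44)) = Add(-2, -23) = -25)
Pow(Add(-68372, f), -1) = Pow(Add(-68372, -25), -1) = Pow(-68397, -1) = Rational(-1, 68397)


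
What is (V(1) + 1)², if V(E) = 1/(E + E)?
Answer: 9/4 ≈ 2.2500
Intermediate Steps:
V(E) = 1/(2*E)
(V(1) + 1)² = ((½)/1 + 1)² = ((½)*1 + 1)² = (½ + 1)² = (3/2)² = 9/4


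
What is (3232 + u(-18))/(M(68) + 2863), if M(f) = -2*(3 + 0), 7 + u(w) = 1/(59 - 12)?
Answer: 151576/134279 ≈ 1.1288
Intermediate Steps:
u(w) = -328/47 (u(w) = -7 + 1/(59 - 12) = -7 + 1/47 = -328/47)
M(f) = -6 (M(f) = -2*3 = -6)
(3232 + u(-18))/(M(68) + 2863) = (3232 - 328/47)/(-6 + 2863) = (151576/47)/2857 = (151576/47)*(1/2857) = 151576/134279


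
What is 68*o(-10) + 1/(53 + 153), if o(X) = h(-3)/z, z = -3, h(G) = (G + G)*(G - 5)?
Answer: -224127/206 ≈ -1088.0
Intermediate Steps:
h(G) = 2*G*(-5 + G) (h(G) = (2*G)*(-5 + G) = 2*G*(-5 + G))
o(X) = -16 (o(X) = (2*(-3)*(-5 - 3))/(-3) = (2*(-3)*(-8))*(-⅓) = 48*(-⅓) = -16)
68*o(-10) + 1/(53 + 153) = 68*(-16) + 1/(53 + 153) = -1088 + 1/206 = -224127/206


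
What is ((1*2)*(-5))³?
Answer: -1000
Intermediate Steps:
((1*2)*(-5))³ = (2*(-5))³ = (-10)³ = -1000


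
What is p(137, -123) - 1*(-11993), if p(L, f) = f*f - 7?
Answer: 27115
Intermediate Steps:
p(L, f) = -7 + f² (p(L, f) = f² - 7 = -7 + f²)
p(137, -123) - 1*(-11993) = (-7 + (-123)²) - 1*(-11993) = (-7 + 15129) + 11993 = 15122 + 11993 = 27115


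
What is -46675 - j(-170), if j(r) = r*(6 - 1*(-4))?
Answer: -44975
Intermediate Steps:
j(r) = 10*r (j(r) = r*(6 + 4) = r*10 = 10*r)
-46675 - j(-170) = -46675 - 10*(-170) = -46675 - 1*(-1700) = -46675 + 1700 = -44975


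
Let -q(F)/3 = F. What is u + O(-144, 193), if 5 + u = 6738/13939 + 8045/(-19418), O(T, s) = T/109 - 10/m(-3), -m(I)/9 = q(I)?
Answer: -14645559549097/2389723375158 ≈ -6.1286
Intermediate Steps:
q(F) = -3*F
m(I) = 27*I (m(I) = -(-27)*I = 27*I)
O(T, s) = 10/81 + T/109 (O(T, s) = T/109 - 10/(27*(-3)) = T*(1/109) - 10/(-81) = T/109 - 10*(-1/81) = T/109 + 10/81 = 10/81 + T/109)
u = -1334638281/270667502 (u = -5 + (6738/13939 + 8045/(-19418)) = -5 + (6738*(1/13939) + 8045*(-1/19418)) = -5 + (6738/13939 - 8045/19418) = -5 + 18699229/270667502 = -1334638281/270667502 ≈ -4.9309)
u + O(-144, 193) = -1334638281/270667502 + (10/81 + (1/109)*(-144)) = -1334638281/270667502 + (10/81 - 144/109) = -1334638281/270667502 - 10574/8829 = -14645559549097/2389723375158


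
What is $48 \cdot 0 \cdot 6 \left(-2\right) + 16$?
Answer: $16$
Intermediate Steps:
$48 \cdot 0 \cdot 6 \left(-2\right) + 16 = 48 \cdot 0 \left(-2\right) + 16 = 48 \cdot 0 + 16 = 0 + 16 = 16$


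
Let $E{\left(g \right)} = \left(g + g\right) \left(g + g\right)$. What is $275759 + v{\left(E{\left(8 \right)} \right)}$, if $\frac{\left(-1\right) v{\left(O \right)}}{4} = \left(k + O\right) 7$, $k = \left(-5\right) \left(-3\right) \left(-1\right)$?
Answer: $269011$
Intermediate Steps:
$k = -15$ ($k = 15 \left(-1\right) = -15$)
$E{\left(g \right)} = 4 g^{2}$ ($E{\left(g \right)} = 2 g 2 g = 4 g^{2}$)
$v{\left(O \right)} = 420 - 28 O$ ($v{\left(O \right)} = - 4 \left(-15 + O\right) 7 = - 4 \left(-105 + 7 O\right) = 420 - 28 O$)
$275759 + v{\left(E{\left(8 \right)} \right)} = 275759 + \left(420 - 28 \cdot 4 \cdot 8^{2}\right) = 275759 + \left(420 - 28 \cdot 4 \cdot 64\right) = 275759 + \left(420 - 7168\right) = 275759 - 6748 = 269011$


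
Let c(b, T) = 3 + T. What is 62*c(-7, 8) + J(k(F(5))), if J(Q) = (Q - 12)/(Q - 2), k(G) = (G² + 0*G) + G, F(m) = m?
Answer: 9557/14 ≈ 682.64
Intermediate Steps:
k(G) = G + G² (k(G) = (G² + 0) + G = G² + G = G + G²)
J(Q) = (-12 + Q)/(-2 + Q)
62*c(-7, 8) + J(k(F(5))) = 62*(3 + 8) + (-12 + 5*(1 + 5))/(-2 + 5*(1 + 5)) = 62*11 + (-12 + 5*6)/(-2 + 5*6) = 682 + (-12 + 30)/(-2 + 30) = 682 + 18/28 = 682 + (1/28)*18 = 682 + 9/14 = 9557/14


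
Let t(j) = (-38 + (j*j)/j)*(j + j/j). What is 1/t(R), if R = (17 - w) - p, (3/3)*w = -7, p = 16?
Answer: -1/270 ≈ -0.0037037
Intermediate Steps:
w = -7
R = 8 (R = (17 - 1*(-7)) - 1*16 = (17 + 7) - 16 = 24 - 16 = 8)
t(j) = (1 + j)*(-38 + j) (t(j) = (-38 + j²/j)*(j + 1) = (-38 + j)*(1 + j) = (1 + j)*(-38 + j))
1/t(R) = 1/(-38 + 8² - 37*8) = 1/(-38 + 64 - 296) = 1/(-270) = -1/270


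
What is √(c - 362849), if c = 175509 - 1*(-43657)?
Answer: I*√143683 ≈ 379.06*I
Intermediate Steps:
c = 219166 (c = 175509 + 43657 = 219166)
√(c - 362849) = √(219166 - 362849) = √(-143683) = I*√143683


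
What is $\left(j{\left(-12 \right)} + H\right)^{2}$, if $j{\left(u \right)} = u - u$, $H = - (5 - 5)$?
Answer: $0$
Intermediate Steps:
$H = 0$ ($H = \left(-1\right) 0 = 0$)
$j{\left(u \right)} = 0$
$\left(j{\left(-12 \right)} + H\right)^{2} = \left(0 + 0\right)^{2} = 0^{2} = 0$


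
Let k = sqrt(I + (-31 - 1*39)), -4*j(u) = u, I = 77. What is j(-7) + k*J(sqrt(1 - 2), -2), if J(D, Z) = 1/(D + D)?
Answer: 7/4 - I*sqrt(7)/2 ≈ 1.75 - 1.3229*I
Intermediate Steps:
j(u) = -u/4
J(D, Z) = 1/(2*D)
k = sqrt(7) (k = sqrt(77 + (-31 - 1*39)) = sqrt(77 + (-31 - 39)) = sqrt(77 - 70) = sqrt(7) ≈ 2.6458)
j(-7) + k*J(sqrt(1 - 2), -2) = -1/4*(-7) + sqrt(7)*(1/(2*(sqrt(1 - 2)))) = 7/4 + sqrt(7)*(1/(2*(sqrt(-1)))) = 7/4 + sqrt(7)*(1/(2*I)) = 7/4 + sqrt(7)*((-I)/2) = 7/4 + sqrt(7)*(-I/2) = 7/4 - I*sqrt(7)/2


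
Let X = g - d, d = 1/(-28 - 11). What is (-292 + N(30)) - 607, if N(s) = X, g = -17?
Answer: -35723/39 ≈ -915.97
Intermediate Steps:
d = -1/39 (d = 1/(-39) = -1/39 ≈ -0.025641)
X = -662/39 (X = -17 - 1*(-1/39) = -17 + 1/39 = -662/39 ≈ -16.974)
N(s) = -662/39
(-292 + N(30)) - 607 = (-292 - 662/39) - 607 = -12050/39 - 607 = -35723/39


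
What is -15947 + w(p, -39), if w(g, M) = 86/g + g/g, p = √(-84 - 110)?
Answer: -15946 - 43*I*√194/97 ≈ -15946.0 - 6.1744*I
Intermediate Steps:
p = I*√194 (p = √(-194) = I*√194 ≈ 13.928*I)
w(g, M) = 1 + 86/g (w(g, M) = 86/g + 1 = 1 + 86/g)
-15947 + w(p, -39) = -15947 + (86 + I*√194)/((I*√194)) = -15947 + (-I*√194/194)*(86 + I*√194) = -15947 - I*√194*(86 + I*√194)/194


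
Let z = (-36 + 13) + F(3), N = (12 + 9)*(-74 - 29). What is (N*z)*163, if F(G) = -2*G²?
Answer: 14455329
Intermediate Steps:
N = -2163 (N = 21*(-103) = -2163)
z = -41 (z = (-36 + 13) - 2*3² = -23 - 2*9 = -23 - 18 = -41)
(N*z)*163 = -2163*(-41)*163 = 88683*163 = 14455329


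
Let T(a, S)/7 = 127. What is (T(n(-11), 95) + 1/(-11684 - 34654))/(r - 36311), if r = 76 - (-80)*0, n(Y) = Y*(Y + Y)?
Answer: -41194481/1679057430 ≈ -0.024534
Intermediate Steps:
n(Y) = 2*Y**2 (n(Y) = Y*(2*Y) = 2*Y**2)
T(a, S) = 889 (T(a, S) = 7*127 = 889)
r = 76 (r = 76 - 16*0 = 76 + 0 = 76)
(T(n(-11), 95) + 1/(-11684 - 34654))/(r - 36311) = (889 + 1/(-11684 - 34654))/(76 - 36311) = (889 + 1/(-46338))/(-36235) = (889 - 1/46338)*(-1/36235) = (41194481/46338)*(-1/36235) = -41194481/1679057430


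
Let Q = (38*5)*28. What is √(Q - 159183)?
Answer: I*√153863 ≈ 392.25*I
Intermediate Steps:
Q = 5320 (Q = 190*28 = 5320)
√(Q - 159183) = √(5320 - 159183) = √(-153863) = I*√153863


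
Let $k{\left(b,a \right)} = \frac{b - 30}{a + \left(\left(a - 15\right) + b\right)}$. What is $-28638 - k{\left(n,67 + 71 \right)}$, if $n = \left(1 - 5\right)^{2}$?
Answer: $- \frac{7932712}{277} \approx -28638.0$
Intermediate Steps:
$n = 16$ ($n = \left(1 - 5\right)^{2} = \left(-4\right)^{2} = 16$)
$k{\left(b,a \right)} = \frac{-30 + b}{-15 + b + 2 a}$ ($k{\left(b,a \right)} = \frac{-30 + b}{a + \left(\left(-15 + a\right) + b\right)} = \frac{-30 + b}{a + \left(-15 + a + b\right)} = \frac{-30 + b}{-15 + b + 2 a}$)
$-28638 - k{\left(n,67 + 71 \right)} = -28638 - \frac{-30 + 16}{-15 + 16 + 2 \left(67 + 71\right)} = -28638 - \frac{1}{-15 + 16 + 2 \cdot 138} \left(-14\right) = -28638 - \frac{1}{-15 + 16 + 276} \left(-14\right) = -28638 - \frac{1}{277} \left(-14\right) = -28638 - - \frac{14}{277} = -28638 + \frac{14}{277} = - \frac{7932712}{277}$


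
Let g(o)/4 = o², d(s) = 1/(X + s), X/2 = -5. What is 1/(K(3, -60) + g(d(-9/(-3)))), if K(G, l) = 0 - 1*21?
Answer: -49/1025 ≈ -0.047805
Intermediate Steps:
X = -10 (X = 2*(-5) = -10)
d(s) = 1/(-10 + s)
K(G, l) = -21 (K(G, l) = 0 - 21 = -21)
g(o) = 4*o²
1/(K(3, -60) + g(d(-9/(-3)))) = 1/(-21 + 4*(1/(-10 - 9/(-3)))²) = 1/(-21 + 4*(1/(-10 - 9*(-⅓)))²) = 1/(-21 + 4*(1/(-10 + 3))²) = 1/(-21 + 4*(1/(-7))²) = 1/(-21 + 4*(-⅐)²) = 1/(-21 + 4*(1/49)) = 1/(-21 + 4/49) = 1/(-1025/49) = -49/1025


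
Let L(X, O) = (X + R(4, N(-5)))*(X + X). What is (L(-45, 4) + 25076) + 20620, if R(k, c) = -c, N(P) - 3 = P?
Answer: 49566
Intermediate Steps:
N(P) = 3 + P
L(X, O) = 2*X*(2 + X) (L(X, O) = (X - (3 - 5))*(X + X) = (X - 1*(-2))*(2*X) = (X + 2)*(2*X) = (2 + X)*(2*X) = 2*X*(2 + X))
(L(-45, 4) + 25076) + 20620 = (2*(-45)*(2 - 45) + 25076) + 20620 = (2*(-45)*(-43) + 25076) + 20620 = (3870 + 25076) + 20620 = 28946 + 20620 = 49566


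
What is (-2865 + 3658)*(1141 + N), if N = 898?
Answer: 1616927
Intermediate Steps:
(-2865 + 3658)*(1141 + N) = (-2865 + 3658)*(1141 + 898) = 793*2039 = 1616927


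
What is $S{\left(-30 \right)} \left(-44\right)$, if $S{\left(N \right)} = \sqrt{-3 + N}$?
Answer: $- 44 i \sqrt{33} \approx - 252.76 i$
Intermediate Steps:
$S{\left(-30 \right)} \left(-44\right) = \sqrt{-3 - 30} \left(-44\right) = \sqrt{-33} \left(-44\right) = i \sqrt{33} \left(-44\right) = - 44 i \sqrt{33}$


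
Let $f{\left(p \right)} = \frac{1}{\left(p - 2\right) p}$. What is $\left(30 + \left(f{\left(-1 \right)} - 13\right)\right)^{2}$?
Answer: $\frac{2704}{9} \approx 300.44$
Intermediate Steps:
$f{\left(p \right)} = \frac{1}{p \left(-2 + p\right)}$ ($f{\left(p \right)} = \frac{1}{\left(-2 + p\right) p} = \frac{1}{p \left(-2 + p\right)}$)
$\left(30 + \left(f{\left(-1 \right)} - 13\right)\right)^{2} = \left(30 - \left(13 - \frac{1}{\left(-1\right) \left(-2 - 1\right)}\right)\right)^{2} = \left(30 - \frac{38}{3}\right)^{2} = \left(\frac{52}{3}\right)^{2} = \frac{2704}{9}$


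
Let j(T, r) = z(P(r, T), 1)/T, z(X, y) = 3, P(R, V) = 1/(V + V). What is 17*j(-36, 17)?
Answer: -17/12 ≈ -1.4167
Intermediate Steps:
P(R, V) = 1/(2*V)
j(T, r) = 3/T
17*j(-36, 17) = 17*(3/(-36)) = 17*(3*(-1/36)) = 17*(-1/12) = -17/12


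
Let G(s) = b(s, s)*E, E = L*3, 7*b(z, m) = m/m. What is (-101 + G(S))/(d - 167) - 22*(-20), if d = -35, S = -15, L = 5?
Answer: 311426/707 ≈ 440.49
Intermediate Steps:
b(z, m) = ⅐ (b(z, m) = (m/m)/7 = (⅐)*1 = ⅐)
E = 15 (E = 5*3 = 15)
G(s) = 15/7 (G(s) = (⅐)*15 = 15/7)
(-101 + G(S))/(d - 167) - 22*(-20) = (-101 + 15/7)/(-35 - 167) - 22*(-20) = -692/7/(-202) + 440 = -692/7*(-1/202) + 440 = 346/707 + 440 = 311426/707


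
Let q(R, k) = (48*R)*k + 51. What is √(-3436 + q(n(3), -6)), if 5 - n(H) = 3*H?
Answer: I*√2233 ≈ 47.255*I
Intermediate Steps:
n(H) = 5 - 3*H
q(R, k) = 51 + 48*R*k (q(R, k) = 48*R*k + 51 = 51 + 48*R*k)
√(-3436 + q(n(3), -6)) = √(-3436 + (51 + 48*(5 - 3*3)*(-6))) = √(-3436 + (51 + 48*(5 - 9)*(-6))) = √(-3436 + (51 + 48*(-4)*(-6))) = √(-3436 + (51 + 1152)) = √(-3436 + 1203) = √(-2233) = I*√2233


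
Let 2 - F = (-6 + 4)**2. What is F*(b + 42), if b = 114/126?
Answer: -1802/21 ≈ -85.810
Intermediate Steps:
b = 19/21 (b = 114*(1/126) = 19/21 ≈ 0.90476)
F = -2 (F = 2 - (-6 + 4)**2 = 2 - 1*(-2)**2 = 2 - 1*4 = 2 - 4 = -2)
F*(b + 42) = -2*(19/21 + 42) = -2*901/21 = -1802/21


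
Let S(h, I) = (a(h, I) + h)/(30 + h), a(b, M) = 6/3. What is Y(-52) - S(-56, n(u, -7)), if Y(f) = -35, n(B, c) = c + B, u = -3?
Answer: -482/13 ≈ -37.077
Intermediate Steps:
n(B, c) = B + c
a(b, M) = 2 (a(b, M) = 6*(⅓) = 2)
S(h, I) = (2 + h)/(30 + h)
Y(-52) - S(-56, n(u, -7)) = -35 - (2 - 56)/(30 - 56) = -35 - (-54)/(-26) = -35 - (-1)*(-54)/26 = -35 - 1*27/13 = -35 - 27/13 = -482/13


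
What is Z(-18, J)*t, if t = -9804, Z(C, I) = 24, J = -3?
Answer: -235296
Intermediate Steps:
Z(-18, J)*t = 24*(-9804) = -235296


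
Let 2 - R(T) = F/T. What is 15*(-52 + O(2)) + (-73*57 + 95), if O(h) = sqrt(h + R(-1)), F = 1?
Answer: -4846 + 15*sqrt(5) ≈ -4812.5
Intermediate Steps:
R(T) = 2 - 1/T
O(h) = sqrt(3 + h) (O(h) = sqrt(h + (2 - 1/(-1))) = sqrt(h + (2 - 1*(-1))) = sqrt(h + (2 + 1)) = sqrt(h + 3) = sqrt(3 + h))
15*(-52 + O(2)) + (-73*57 + 95) = 15*(-52 + sqrt(3 + 2)) + (-73*57 + 95) = 15*(-52 + sqrt(5)) + (-4161 + 95) = (-780 + 15*sqrt(5)) - 4066 = -4846 + 15*sqrt(5)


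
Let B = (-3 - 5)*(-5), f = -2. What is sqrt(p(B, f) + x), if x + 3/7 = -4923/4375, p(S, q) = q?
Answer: 26*I*sqrt(161)/175 ≈ 1.8852*I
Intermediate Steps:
B = 40 (B = -8*(-5) = 40)
x = -6798/4375 (x = -3/7 - 4923/4375 = -6798/4375 ≈ -1.5538)
sqrt(p(B, f) + x) = sqrt(-2 - 6798/4375) = sqrt(-15548/4375) = 26*I*sqrt(161)/175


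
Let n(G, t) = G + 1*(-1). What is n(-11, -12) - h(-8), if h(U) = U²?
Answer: -76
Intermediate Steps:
n(G, t) = -1 + G (n(G, t) = G - 1 = -1 + G)
n(-11, -12) - h(-8) = (-1 - 11) - 1*(-8)² = -12 - 1*64 = -12 - 64 = -76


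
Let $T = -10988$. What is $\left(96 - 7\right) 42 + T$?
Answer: $-7250$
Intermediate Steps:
$\left(96 - 7\right) 42 + T = \left(96 - 7\right) 42 - 10988 = 89 \cdot 42 - 10988 = 3738 - 10988 = -7250$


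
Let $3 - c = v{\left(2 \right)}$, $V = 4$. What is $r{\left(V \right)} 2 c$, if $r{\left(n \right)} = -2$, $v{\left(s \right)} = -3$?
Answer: $-24$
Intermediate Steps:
$c = 6$ ($c = 3 - -3 = 3 + 3 = 6$)
$r{\left(V \right)} 2 c = \left(-2\right) 2 \cdot 6 = \left(-4\right) 6 = -24$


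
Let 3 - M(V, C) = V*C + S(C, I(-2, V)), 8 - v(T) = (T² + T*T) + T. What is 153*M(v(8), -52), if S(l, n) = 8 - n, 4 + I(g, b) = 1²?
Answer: -1019592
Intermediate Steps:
v(T) = 8 - T - 2*T² (v(T) = 8 - ((T² + T*T) + T) = 8 - ((T² + T²) + T) = 8 - (2*T² + T) = 8 - (T + 2*T²) = 8 + (-T - 2*T²) = 8 - T - 2*T²)
I(g, b) = -3 (I(g, b) = -4 + 1² = -4 + 1 = -3)
M(V, C) = -8 - C*V (M(V, C) = 3 - (V*C + (8 - 1*(-3))) = 3 - (C*V + (8 + 3)) = 3 - (C*V + 11) = 3 - (11 + C*V) = 3 + (-11 - C*V) = -8 - C*V)
153*M(v(8), -52) = 153*(-8 - 1*(-52)*(8 - 1*8 - 2*8²)) = 153*(-8 - 1*(-52)*(8 - 8 - 2*64)) = 153*(-8 - 1*(-52)*(8 - 8 - 128)) = 153*(-8 - 1*(-52)*(-128)) = 153*(-8 - 6656) = 153*(-6664) = -1019592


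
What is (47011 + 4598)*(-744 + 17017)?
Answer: 839833257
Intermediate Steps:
(47011 + 4598)*(-744 + 17017) = 51609*16273 = 839833257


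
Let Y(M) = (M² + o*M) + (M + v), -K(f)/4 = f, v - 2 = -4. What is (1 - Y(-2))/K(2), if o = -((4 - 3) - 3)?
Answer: -5/8 ≈ -0.62500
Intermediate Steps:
v = -2 (v = 2 - 4 = -2)
K(f) = -4*f
o = 2 (o = -(1 - 3) = -1*(-2) = 2)
Y(M) = -2 + M² + 3*M (Y(M) = (M² + 2*M) + (M - 2) = (M² + 2*M) + (-2 + M) = -2 + M² + 3*M)
(1 - Y(-2))/K(2) = (1 - (-2 + (-2)² + 3*(-2)))/((-4*2)) = (1 - (-2 + 4 - 6))/(-8) = (1 - 1*(-4))*(-⅛) = (1 + 4)*(-⅛) = 5*(-⅛) = -5/8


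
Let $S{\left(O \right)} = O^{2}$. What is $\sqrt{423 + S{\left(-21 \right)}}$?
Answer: $12 \sqrt{6} \approx 29.394$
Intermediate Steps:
$\sqrt{423 + S{\left(-21 \right)}} = \sqrt{423 + \left(-21\right)^{2}} = \sqrt{423 + 441} = \sqrt{864} = 12 \sqrt{6}$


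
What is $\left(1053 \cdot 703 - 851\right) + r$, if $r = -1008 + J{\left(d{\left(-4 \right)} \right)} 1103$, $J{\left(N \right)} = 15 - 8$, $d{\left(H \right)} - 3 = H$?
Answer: $746121$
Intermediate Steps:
$d{\left(H \right)} = 3 + H$
$J{\left(N \right)} = 7$
$r = 6713$ ($r = -1008 + 7 \cdot 1103 = -1008 + 7721 = 6713$)
$\left(1053 \cdot 703 - 851\right) + r = \left(1053 \cdot 703 - 851\right) + 6713 = \left(740259 - 851\right) + 6713 = 739408 + 6713 = 746121$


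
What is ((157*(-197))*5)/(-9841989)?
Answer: 154645/9841989 ≈ 0.015713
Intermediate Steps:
((157*(-197))*5)/(-9841989) = -30929*5*(-1/9841989) = -154645*(-1/9841989) = 154645/9841989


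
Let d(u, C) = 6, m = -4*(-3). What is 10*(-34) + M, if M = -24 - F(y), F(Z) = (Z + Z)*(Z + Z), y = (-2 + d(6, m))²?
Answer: -1388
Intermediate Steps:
m = 12
y = 16 (y = (-2 + 6)² = 4² = 16)
F(Z) = 4*Z² (F(Z) = (2*Z)*(2*Z) = 4*Z²)
M = -1048 (M = -24 - 4*16² = -24 - 4*256 = -24 - 1*1024 = -24 - 1024 = -1048)
10*(-34) + M = 10*(-34) - 1048 = -340 - 1048 = -1388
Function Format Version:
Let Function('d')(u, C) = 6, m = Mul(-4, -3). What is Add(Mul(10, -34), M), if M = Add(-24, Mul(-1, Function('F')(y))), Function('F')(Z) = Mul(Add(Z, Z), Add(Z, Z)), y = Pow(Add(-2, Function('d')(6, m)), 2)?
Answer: -1388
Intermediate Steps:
m = 12
y = 16 (y = Pow(Add(-2, 6), 2) = Pow(4, 2) = 16)
Function('F')(Z) = Mul(4, Pow(Z, 2)) (Function('F')(Z) = Mul(Mul(2, Z), Mul(2, Z)) = Mul(4, Pow(Z, 2)))
M = -1048 (M = Add(-24, Mul(-1, Mul(4, Pow(16, 2)))) = Add(-24, Mul(-1, Mul(4, 256))) = Add(-24, Mul(-1, 1024)) = Add(-24, -1024) = -1048)
Add(Mul(10, -34), M) = Add(Mul(10, -34), -1048) = Add(-340, -1048) = -1388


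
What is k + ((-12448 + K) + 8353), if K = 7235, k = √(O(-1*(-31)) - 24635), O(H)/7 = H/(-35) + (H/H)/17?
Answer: 3140 + I*√178029695/85 ≈ 3140.0 + 156.97*I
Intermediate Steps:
O(H) = 7/17 - H/5 (O(H) = 7*(H/(-35) + (H/H)/17) = 7*(H*(-1/35) + 1*(1/17)) = 7*(-H/35 + 1/17) = 7*(1/17 - H/35) = 7/17 - H/5)
k = I*√178029695/85 (k = √((7/17 - (-1)*(-31)/5) - 24635) = √((7/17 - ⅕*31) - 24635) = √((7/17 - 31/5) - 24635) = √(-492/85 - 24635) = √(-2094467/85) = I*√178029695/85 ≈ 156.97*I)
k + ((-12448 + K) + 8353) = I*√178029695/85 + ((-12448 + 7235) + 8353) = I*√178029695/85 + (-5213 + 8353) = I*√178029695/85 + 3140 = 3140 + I*√178029695/85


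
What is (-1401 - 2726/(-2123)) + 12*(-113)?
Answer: -5850385/2123 ≈ -2755.7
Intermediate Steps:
(-1401 - 2726/(-2123)) + 12*(-113) = (-1401 - 2726*(-1/2123)) - 1356 = (-1401 + 2726/2123) - 1356 = -2971597/2123 - 1356 = -5850385/2123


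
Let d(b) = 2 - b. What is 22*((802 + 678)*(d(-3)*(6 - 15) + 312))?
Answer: 8693520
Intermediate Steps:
22*((802 + 678)*(d(-3)*(6 - 15) + 312)) = 22*((802 + 678)*((2 - 1*(-3))*(6 - 15) + 312)) = 22*(1480*((2 + 3)*(-9) + 312)) = 22*(1480*(5*(-9) + 312)) = 22*(1480*(-45 + 312)) = 22*(1480*267) = 22*395160 = 8693520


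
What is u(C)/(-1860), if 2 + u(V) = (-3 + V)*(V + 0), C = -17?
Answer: -169/930 ≈ -0.18172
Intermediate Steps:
u(V) = -2 + V*(-3 + V) (u(V) = -2 + (-3 + V)*(V + 0) = -2 + (-3 + V)*V = -2 + V*(-3 + V))
u(C)/(-1860) = (-2 + (-17)**2 - 3*(-17))/(-1860) = (-2 + 289 + 51)*(-1/1860) = 338*(-1/1860) = -169/930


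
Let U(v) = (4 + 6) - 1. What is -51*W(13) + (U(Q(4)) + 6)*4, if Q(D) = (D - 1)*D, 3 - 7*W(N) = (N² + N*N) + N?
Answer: 18168/7 ≈ 2595.4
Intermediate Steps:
W(N) = 3/7 - 2*N²/7 - N/7 (W(N) = 3/7 - ((N² + N*N) + N)/7 = 3/7 - ((N² + N²) + N)/7 = 3/7 - (2*N² + N)/7 = 3/7 - (N + 2*N²)/7 = 3/7 + (-2*N²/7 - N/7) = 3/7 - 2*N²/7 - N/7)
Q(D) = D*(-1 + D) (Q(D) = (-1 + D)*D = D*(-1 + D))
U(v) = 9 (U(v) = 10 - 1 = 9)
-51*W(13) + (U(Q(4)) + 6)*4 = -51*(3/7 - 2/7*13² - ⅐*13) + (9 + 6)*4 = -51*(3/7 - 2/7*169 - 13/7) + 15*4 = -51*(3/7 - 338/7 - 13/7) + 60 = -51*(-348/7) + 60 = 17748/7 + 60 = 18168/7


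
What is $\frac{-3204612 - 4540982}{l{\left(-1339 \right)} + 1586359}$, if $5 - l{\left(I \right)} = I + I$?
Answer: $- \frac{3872797}{794521} \approx -4.8744$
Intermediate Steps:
$l{\left(I \right)} = 5 - 2 I$ ($l{\left(I \right)} = 5 - \left(I + I\right) = 5 - 2 I$)
$\frac{-3204612 - 4540982}{l{\left(-1339 \right)} + 1586359} = \frac{-3204612 - 4540982}{\left(5 - -2678\right) + 1586359} = - \frac{7745594}{\left(5 + 2678\right) + 1586359} = - \frac{7745594}{2683 + 1586359} = - \frac{7745594}{1589042} = \left(-7745594\right) \frac{1}{1589042} = - \frac{3872797}{794521}$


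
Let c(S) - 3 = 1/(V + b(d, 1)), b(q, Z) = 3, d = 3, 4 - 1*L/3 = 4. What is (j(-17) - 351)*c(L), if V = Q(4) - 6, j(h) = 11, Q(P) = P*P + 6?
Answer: -19720/19 ≈ -1037.9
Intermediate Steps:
L = 0 (L = 12 - 3*4 = 12 - 12 = 0)
Q(P) = 6 + P² (Q(P) = P² + 6 = 6 + P²)
V = 16 (V = (6 + 4²) - 6 = (6 + 16) - 6 = 22 - 6 = 16)
c(S) = 58/19 (c(S) = 3 + 1/(16 + 3) = 3 + 1/19 = 58/19)
(j(-17) - 351)*c(L) = (11 - 351)*(58/19) = -340*58/19 = -19720/19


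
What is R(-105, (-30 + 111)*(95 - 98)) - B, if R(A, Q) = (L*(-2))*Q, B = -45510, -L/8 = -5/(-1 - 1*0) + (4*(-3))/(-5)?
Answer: 83694/5 ≈ 16739.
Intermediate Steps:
L = -296/5 (L = -8*(-5/(-1 - 1*0) + (4*(-3))/(-5)) = -8*(-5/(-1 + 0) - 12*(-⅕)) = -8*(-5/(-1) + 12/5) = -8*(-5*(-1) + 12/5) = -8*(5 + 12/5) = -8*37/5 = -296/5 ≈ -59.200)
R(A, Q) = 592*Q/5 (R(A, Q) = (-296/5*(-2))*Q = 592*Q/5)
R(-105, (-30 + 111)*(95 - 98)) - B = 592*((-30 + 111)*(95 - 98))/5 - 1*(-45510) = 592*(81*(-3))/5 + 45510 = (592/5)*(-243) + 45510 = -143856/5 + 45510 = 83694/5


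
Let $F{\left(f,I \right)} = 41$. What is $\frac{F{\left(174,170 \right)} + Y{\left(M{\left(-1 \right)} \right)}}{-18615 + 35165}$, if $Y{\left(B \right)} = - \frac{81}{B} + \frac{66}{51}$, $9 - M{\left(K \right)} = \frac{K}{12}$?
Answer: $\frac{61847}{30667150} \approx 0.0020167$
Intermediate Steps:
$M{\left(K \right)} = 9 - \frac{K}{12}$
$Y{\left(B \right)} = \frac{22}{17} - \frac{81}{B}$ ($Y{\left(B \right)} = - \frac{81}{B} + 66 \cdot \frac{1}{51} = - \frac{81}{B} + \frac{22}{17} = \frac{22}{17} - \frac{81}{B}$)
$\frac{F{\left(174,170 \right)} + Y{\left(M{\left(-1 \right)} \right)}}{-18615 + 35165} = \frac{41 + \left(\frac{22}{17} - \frac{81}{9 - - \frac{1}{12}}\right)}{-18615 + 35165} = \frac{41 + \left(\frac{22}{17} - \frac{81}{9 + \frac{1}{12}}\right)}{16550} = \left(41 + \left(\frac{22}{17} - \frac{81}{\frac{109}{12}}\right)\right) \frac{1}{16550} = \left(41 + \left(\frac{22}{17} - \frac{972}{109}\right)\right) \frac{1}{16550} = \left(41 - \frac{14126}{1853}\right) \frac{1}{16550} = \frac{61847}{1853} \cdot \frac{1}{16550} = \frac{61847}{30667150}$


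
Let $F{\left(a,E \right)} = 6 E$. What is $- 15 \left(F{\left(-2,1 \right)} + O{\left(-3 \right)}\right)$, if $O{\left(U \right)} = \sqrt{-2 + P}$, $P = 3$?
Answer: $-105$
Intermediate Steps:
$O{\left(U \right)} = 1$ ($O{\left(U \right)} = \sqrt{-2 + 3} = \sqrt{1} = 1$)
$- 15 \left(F{\left(-2,1 \right)} + O{\left(-3 \right)}\right) = - 15 \left(6 \cdot 1 + 1\right) = - 15 \left(6 + 1\right) = \left(-15\right) 7 = -105$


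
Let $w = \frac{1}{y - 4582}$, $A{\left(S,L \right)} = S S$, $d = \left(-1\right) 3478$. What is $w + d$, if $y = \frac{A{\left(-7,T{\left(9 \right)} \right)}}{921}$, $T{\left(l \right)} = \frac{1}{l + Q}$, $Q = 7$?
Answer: $- \frac{14677067015}{4219973} \approx -3478.0$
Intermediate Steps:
$d = -3478$
$T{\left(l \right)} = \frac{1}{7 + l}$ ($T{\left(l \right)} = \frac{1}{l + 7} = \frac{1}{7 + l}$)
$A{\left(S,L \right)} = S^{2}$
$y = \frac{49}{921}$ ($y = \frac{\left(-7\right)^{2}}{921} = 49 \cdot \frac{1}{921} = \frac{49}{921} \approx 0.053203$)
$w = - \frac{921}{4219973}$ ($w = \frac{1}{\frac{49}{921} - 4582} = \frac{1}{- \frac{4219973}{921}} = - \frac{921}{4219973} \approx -0.00021825$)
$w + d = - \frac{921}{4219973} - 3478 = - \frac{14677067015}{4219973}$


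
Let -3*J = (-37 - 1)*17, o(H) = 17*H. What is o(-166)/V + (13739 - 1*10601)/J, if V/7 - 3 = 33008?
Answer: 1086767933/74637871 ≈ 14.561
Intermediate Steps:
V = 231077 (V = 21 + 7*33008 = 21 + 231056 = 231077)
J = 646/3 (J = -(-37 - 1)*17/3 = -(-38)*17/3 = -⅓*(-646) = 646/3 ≈ 215.33)
o(-166)/V + (13739 - 1*10601)/J = (17*(-166))/231077 + (13739 - 1*10601)/(646/3) = -2822*1/231077 + (13739 - 10601)*(3/646) = -2822/231077 + 3138*(3/646) = -2822/231077 + 4707/323 = 1086767933/74637871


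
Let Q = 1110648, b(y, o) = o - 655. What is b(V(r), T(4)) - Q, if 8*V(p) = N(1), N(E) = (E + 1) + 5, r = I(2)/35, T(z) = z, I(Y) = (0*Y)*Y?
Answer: -1111299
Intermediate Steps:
I(Y) = 0 (I(Y) = 0*Y = 0)
r = 0 (r = 0/35 = 0*(1/35) = 0)
N(E) = 6 + E (N(E) = (1 + E) + 5 = 6 + E)
V(p) = 7/8 (V(p) = (6 + 1)/8 = (⅛)*7 = 7/8)
b(y, o) = -655 + o
b(V(r), T(4)) - Q = (-655 + 4) - 1*1110648 = -651 - 1110648 = -1111299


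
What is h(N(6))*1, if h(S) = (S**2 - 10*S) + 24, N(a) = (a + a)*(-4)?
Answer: 2808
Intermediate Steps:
N(a) = -8*a (N(a) = (2*a)*(-4) = -8*a)
h(S) = 24 + S**2 - 10*S
h(N(6))*1 = (24 + (-8*6)**2 - (-80)*6)*1 = (24 + (-48)**2 - 10*(-48))*1 = (24 + 2304 + 480)*1 = 2808*1 = 2808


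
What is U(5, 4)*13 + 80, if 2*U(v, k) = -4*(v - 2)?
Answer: 2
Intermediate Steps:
U(v, k) = 4 - 2*v (U(v, k) = (-4*(v - 2))/2 = (-4*(-2 + v))/2 = (8 - 4*v)/2 = 4 - 2*v)
U(5, 4)*13 + 80 = (4 - 2*5)*13 + 80 = (4 - 10)*13 + 80 = -6*13 + 80 = -78 + 80 = 2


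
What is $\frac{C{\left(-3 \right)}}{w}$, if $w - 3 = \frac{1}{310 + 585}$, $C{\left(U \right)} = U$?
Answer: $- \frac{2685}{2686} \approx -0.99963$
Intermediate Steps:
$w = \frac{2686}{895}$ ($w = 3 + \frac{1}{310 + 585} = 3 + \frac{1}{895} = \frac{2686}{895} \approx 3.0011$)
$\frac{C{\left(-3 \right)}}{w} = - \frac{3}{\frac{2686}{895}} = \left(-3\right) \frac{895}{2686} = - \frac{2685}{2686}$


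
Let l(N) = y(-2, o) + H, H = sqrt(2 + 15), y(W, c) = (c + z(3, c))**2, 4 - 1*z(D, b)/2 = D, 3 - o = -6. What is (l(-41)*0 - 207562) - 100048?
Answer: -307610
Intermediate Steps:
o = 9 (o = 3 - 1*(-6) = 3 + 6 = 9)
z(D, b) = 8 - 2*D
y(W, c) = (2 + c)**2 (y(W, c) = (c + (8 - 2*3))**2 = (c + (8 - 6))**2 = (c + 2)**2 = (2 + c)**2)
H = sqrt(17) ≈ 4.1231
l(N) = 121 + sqrt(17) (l(N) = (2 + 9)**2 + sqrt(17) = 11**2 + sqrt(17) = 121 + sqrt(17))
(l(-41)*0 - 207562) - 100048 = ((121 + sqrt(17))*0 - 207562) - 100048 = (0 - 207562) - 100048 = -207562 - 100048 = -307610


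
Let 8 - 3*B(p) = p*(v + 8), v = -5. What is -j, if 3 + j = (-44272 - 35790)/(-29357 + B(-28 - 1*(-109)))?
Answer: 12366/44153 ≈ 0.28007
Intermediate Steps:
B(p) = 8/3 - p (B(p) = 8/3 - p*(-5 + 8)/3 = 8/3 - p*3/3 = 8/3 - p)
j = -12366/44153 (j = -3 + (-44272 - 35790)/(-29357 + (8/3 - (-28 - 1*(-109)))) = -3 - 80062/(-29357 + (8/3 - (-28 + 109))) = -3 - 80062/(-29357 + (8/3 - 1*81)) = -3 - 80062/(-29357 + (8/3 - 81)) = -3 - 80062/(-29357 - 235/3) = -3 - 80062/(-88306/3) = -3 - 80062*(-3/88306) = -3 + 120093/44153 = -12366/44153 ≈ -0.28007)
-j = -1*(-12366/44153) = 12366/44153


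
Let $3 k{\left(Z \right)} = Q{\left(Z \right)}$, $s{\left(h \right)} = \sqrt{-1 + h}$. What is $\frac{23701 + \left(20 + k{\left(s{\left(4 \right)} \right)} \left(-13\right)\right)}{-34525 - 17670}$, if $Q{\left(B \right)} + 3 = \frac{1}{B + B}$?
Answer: $- \frac{23734}{52195} + \frac{\sqrt{3}}{72270} \approx -0.45469$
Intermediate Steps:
$Q{\left(B \right)} = -3 + \frac{1}{2 B}$ ($Q{\left(B \right)} = -3 + \frac{1}{B + B} = -3 + \frac{1}{2 B}$)
$k{\left(Z \right)} = -1 + \frac{1}{6 Z}$ ($k{\left(Z \right)} = \frac{-3 + \frac{1}{2 Z}}{3} = -1 + \frac{1}{6 Z}$)
$\frac{23701 + \left(20 + k{\left(s{\left(4 \right)} \right)} \left(-13\right)\right)}{-34525 - 17670} = \frac{23701 + \left(20 + \frac{\frac{1}{6} - \sqrt{-1 + 4}}{\sqrt{-1 + 4}} \left(-13\right)\right)}{-34525 - 17670} = \frac{23701 + \left(20 + \frac{\frac{1}{6} - \sqrt{3}}{\sqrt{3}} \left(-13\right)\right)}{-52195} = \left(23701 + \left(20 + \frac{\sqrt{3}}{3} \left(\frac{1}{6} - \sqrt{3}\right) \left(-13\right)\right)\right) \left(- \frac{1}{52195}\right) = \left(23701 + \left(20 + \frac{\sqrt{3} \left(\frac{1}{6} - \sqrt{3}\right)}{3} \left(-13\right)\right)\right) \left(- \frac{1}{52195}\right) = \left(23701 + \left(20 - \frac{13 \sqrt{3} \left(\frac{1}{6} - \sqrt{3}\right)}{3}\right)\right) \left(- \frac{1}{52195}\right) = \left(23721 - \frac{13 \sqrt{3} \left(\frac{1}{6} - \sqrt{3}\right)}{3}\right) \left(- \frac{1}{52195}\right) = - \frac{23721}{52195} + \frac{\sqrt{3} \left(\frac{1}{6} - \sqrt{3}\right)}{12045}$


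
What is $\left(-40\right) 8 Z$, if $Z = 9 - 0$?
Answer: $-2880$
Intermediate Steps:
$Z = 9$ ($Z = 9 + 0 = 9$)
$\left(-40\right) 8 Z = \left(-40\right) 8 \cdot 9 = \left(-320\right) 9 = -2880$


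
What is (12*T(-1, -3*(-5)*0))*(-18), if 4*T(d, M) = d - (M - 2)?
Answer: -54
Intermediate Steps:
T(d, M) = ½ - M/4 + d/4 (T(d, M) = (d - (M - 2))/4 = (d - (-2 + M))/4 = (d + (2 - M))/4 = (2 + d - M)/4 = ½ - M/4 + d/4)
(12*T(-1, -3*(-5)*0))*(-18) = (12*(½ - (-3*(-5))*0/4 + (¼)*(-1)))*(-18) = (12*(½ - 15*0/4 - ¼))*(-18) = (12*(½ - ¼*0 - ¼))*(-18) = (12*(½ + 0 - ¼))*(-18) = (12*(¼))*(-18) = 3*(-18) = -54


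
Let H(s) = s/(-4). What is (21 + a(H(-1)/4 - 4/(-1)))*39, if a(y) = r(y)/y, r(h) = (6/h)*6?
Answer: 293823/325 ≈ 904.07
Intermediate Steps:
r(h) = 36/h
H(s) = -s/4 (H(s) = s*(-¼) = -s/4)
a(y) = 36/y² (a(y) = (36/y)/y = 36/y²)
(21 + a(H(-1)/4 - 4/(-1)))*39 = (21 + 36/(-¼*(-1)/4 - 4/(-1))²)*39 = (21 + 36/((¼)*(¼) - 4*(-1))²)*39 = (21 + 36/(1/16 + 4)²)*39 = (21 + 36/(65/16)²)*39 = (21 + 36*(256/4225))*39 = (21 + 9216/4225)*39 = (97941/4225)*39 = 293823/325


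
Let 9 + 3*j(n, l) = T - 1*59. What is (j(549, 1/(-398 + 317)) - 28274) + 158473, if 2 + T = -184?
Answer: 390343/3 ≈ 1.3011e+5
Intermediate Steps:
T = -186 (T = -2 - 184 = -186)
j(n, l) = -254/3 (j(n, l) = -3 + (-186 - 1*59)/3 = -3 + (-186 - 59)/3 = -3 + (⅓)*(-245) = -3 - 245/3 = -254/3)
(j(549, 1/(-398 + 317)) - 28274) + 158473 = (-254/3 - 28274) + 158473 = -85076/3 + 158473 = 390343/3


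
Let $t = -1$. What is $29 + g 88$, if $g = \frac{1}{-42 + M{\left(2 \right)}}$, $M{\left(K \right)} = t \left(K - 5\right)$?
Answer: $\frac{1043}{39} \approx 26.744$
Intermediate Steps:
$M{\left(K \right)} = 5 - K$ ($M{\left(K \right)} = - (K - 5) = - (-5 + K) = 5 - K$)
$g = - \frac{1}{39}$ ($g = \frac{1}{-42 + \left(5 - 2\right)} = \frac{1}{-42 + 3} = \frac{1}{-39} = - \frac{1}{39} \approx -0.025641$)
$29 + g 88 = 29 - \frac{88}{39} = \frac{1043}{39}$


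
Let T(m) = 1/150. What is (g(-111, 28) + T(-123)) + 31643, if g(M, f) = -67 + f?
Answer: 4740601/150 ≈ 31604.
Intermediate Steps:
T(m) = 1/150
(g(-111, 28) + T(-123)) + 31643 = ((-67 + 28) + 1/150) + 31643 = (-39 + 1/150) + 31643 = -5849/150 + 31643 = 4740601/150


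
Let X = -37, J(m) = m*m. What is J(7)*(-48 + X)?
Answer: -4165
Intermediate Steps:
J(m) = m**2
J(7)*(-48 + X) = 7**2*(-48 - 37) = 49*(-85) = -4165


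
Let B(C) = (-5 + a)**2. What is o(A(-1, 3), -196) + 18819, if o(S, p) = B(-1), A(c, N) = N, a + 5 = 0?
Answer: 18919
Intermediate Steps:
a = -5 (a = -5 + 0 = -5)
B(C) = 100 (B(C) = (-5 - 5)**2 = (-10)**2 = 100)
o(S, p) = 100
o(A(-1, 3), -196) + 18819 = 100 + 18819 = 18919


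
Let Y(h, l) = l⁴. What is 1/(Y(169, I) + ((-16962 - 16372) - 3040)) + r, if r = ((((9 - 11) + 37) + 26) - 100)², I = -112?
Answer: 239276969803/157315562 ≈ 1521.0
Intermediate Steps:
r = 1521 (r = (((-2 + 37) + 26) - 100)² = ((35 + 26) - 100)² = (61 - 100)² = (-39)² = 1521)
1/(Y(169, I) + ((-16962 - 16372) - 3040)) + r = 1/((-112)⁴ + ((-16962 - 16372) - 3040)) + 1521 = 1/(157351936 + (-33334 - 3040)) + 1521 = 1/(157351936 - 36374) + 1521 = 1/157315562 + 1521 = 239276969803/157315562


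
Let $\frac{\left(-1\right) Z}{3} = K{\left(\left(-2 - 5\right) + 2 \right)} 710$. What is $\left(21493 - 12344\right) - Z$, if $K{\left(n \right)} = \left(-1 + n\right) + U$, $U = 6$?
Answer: $9149$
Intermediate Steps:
$K{\left(n \right)} = 5 + n$ ($K{\left(n \right)} = \left(-1 + n\right) + 6 = 5 + n$)
$Z = 0$ ($Z = - 3 \left(5 + \left(\left(-2 - 5\right) + 2\right)\right) 710 = - 3 \left(5 + \left(-7 + 2\right)\right) 710 = - 3 \left(5 - 5\right) 710 = - 3 \cdot 0 \cdot 710 = \left(-3\right) 0 = 0$)
$\left(21493 - 12344\right) - Z = \left(21493 - 12344\right) - 0 = 9149 + 0 = 9149$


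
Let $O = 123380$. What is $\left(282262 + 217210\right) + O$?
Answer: $622852$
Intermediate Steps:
$\left(282262 + 217210\right) + O = \left(282262 + 217210\right) + 123380 = 499472 + 123380 = 622852$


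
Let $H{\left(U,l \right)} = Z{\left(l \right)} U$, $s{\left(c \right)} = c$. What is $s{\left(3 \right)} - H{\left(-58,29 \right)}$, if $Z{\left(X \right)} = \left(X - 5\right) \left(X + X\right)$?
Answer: $80739$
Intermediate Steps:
$Z{\left(X \right)} = 2 X \left(-5 + X\right)$ ($Z{\left(X \right)} = \left(-5 + X\right) 2 X = 2 X \left(-5 + X\right)$)
$H{\left(U,l \right)} = 2 U l \left(-5 + l\right)$ ($H{\left(U,l \right)} = 2 l \left(-5 + l\right) U = 2 U l \left(-5 + l\right)$)
$s{\left(3 \right)} - H{\left(-58,29 \right)} = 3 - 2 \left(-58\right) 29 \left(-5 + 29\right) = 3 - 2 \left(-58\right) 29 \cdot 24 = 3 - -80736 = 3 + 80736 = 80739$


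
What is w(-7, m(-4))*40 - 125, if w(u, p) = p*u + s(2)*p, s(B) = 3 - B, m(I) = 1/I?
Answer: -65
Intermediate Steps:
m(I) = 1/I
w(u, p) = p + p*u (w(u, p) = p*u + (3 - 1*2)*p = p*u + (3 - 2)*p = p*u + 1*p = p*u + p = p + p*u)
w(-7, m(-4))*40 - 125 = ((1 - 7)/(-4))*40 - 125 = -1/4*(-6)*40 - 125 = (3/2)*40 - 125 = 60 - 125 = -65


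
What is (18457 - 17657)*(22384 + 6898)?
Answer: 23425600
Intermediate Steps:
(18457 - 17657)*(22384 + 6898) = 800*29282 = 23425600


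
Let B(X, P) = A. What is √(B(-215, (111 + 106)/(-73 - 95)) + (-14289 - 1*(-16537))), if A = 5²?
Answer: √2273 ≈ 47.676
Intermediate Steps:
A = 25
B(X, P) = 25
√(B(-215, (111 + 106)/(-73 - 95)) + (-14289 - 1*(-16537))) = √(25 + (-14289 - 1*(-16537))) = √(25 + (-14289 + 16537)) = √(25 + 2248) = √2273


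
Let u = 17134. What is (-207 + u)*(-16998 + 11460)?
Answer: -93741726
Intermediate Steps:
(-207 + u)*(-16998 + 11460) = (-207 + 17134)*(-16998 + 11460) = 16927*(-5538) = -93741726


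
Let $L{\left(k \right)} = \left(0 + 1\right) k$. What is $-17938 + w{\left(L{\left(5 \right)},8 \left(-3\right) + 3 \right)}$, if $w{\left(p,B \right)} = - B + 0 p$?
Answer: $-17917$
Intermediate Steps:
$L{\left(k \right)} = k$ ($L{\left(k \right)} = 1 k = k$)
$w{\left(p,B \right)} = - B$ ($w{\left(p,B \right)} = - B + 0 = - B$)
$-17938 + w{\left(L{\left(5 \right)},8 \left(-3\right) + 3 \right)} = -17938 - \left(8 \left(-3\right) + 3\right) = -17938 - \left(-24 + 3\right) = -17938 - -21 = -17938 + 21 = -17917$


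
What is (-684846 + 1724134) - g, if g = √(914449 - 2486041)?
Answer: 1039288 - 2*I*√392898 ≈ 1.0393e+6 - 1253.6*I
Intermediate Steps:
g = 2*I*√392898 (g = √(-1571592) = 2*I*√392898 ≈ 1253.6*I)
(-684846 + 1724134) - g = (-684846 + 1724134) - 2*I*√392898 = 1039288 - 2*I*√392898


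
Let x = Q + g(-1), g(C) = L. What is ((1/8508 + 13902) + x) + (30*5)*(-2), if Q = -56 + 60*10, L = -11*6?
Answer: 119792641/8508 ≈ 14080.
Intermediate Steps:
L = -66
g(C) = -66
Q = 544 (Q = -56 + 600 = 544)
x = 478 (x = 544 - 66 = 478)
((1/8508 + 13902) + x) + (30*5)*(-2) = ((1/8508 + 13902) + 478) + (30*5)*(-2) = ((1/8508 + 13902) + 478) + 150*(-2) = (118278217/8508 + 478) - 300 = 122345041/8508 - 300 = 119792641/8508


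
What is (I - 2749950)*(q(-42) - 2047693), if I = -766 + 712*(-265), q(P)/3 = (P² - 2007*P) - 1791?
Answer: 5275898365232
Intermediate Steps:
q(P) = -5373 - 6021*P + 3*P² (q(P) = 3*((P² - 2007*P) - 1791) = 3*(-1791 + P² - 2007*P) = -5373 - 6021*P + 3*P²)
I = -189446 (I = -766 - 188680 = -189446)
(I - 2749950)*(q(-42) - 2047693) = (-189446 - 2749950)*((-5373 - 6021*(-42) + 3*(-42)²) - 2047693) = -2939396*((-5373 + 252882 + 3*1764) - 2047693) = -2939396*((-5373 + 252882 + 5292) - 2047693) = -2939396*(252801 - 2047693) = -2939396*(-1794892) = 5275898365232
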